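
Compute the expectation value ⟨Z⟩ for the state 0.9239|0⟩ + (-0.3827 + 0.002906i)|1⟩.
0.7071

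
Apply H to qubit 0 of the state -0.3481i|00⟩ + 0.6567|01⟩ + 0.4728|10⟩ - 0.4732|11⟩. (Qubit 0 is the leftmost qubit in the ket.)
(0.3343 - 0.2461i)|00⟩ + 0.1298|01⟩ + (-0.3343 - 0.2461i)|10⟩ + 0.799|11⟩

H on qubit 0 mixes each pair of kets that differ only in qubit 0: amplitudes (a, b) of (|…0…⟩, |…1…⟩) become ((a + b)/√2, (a − b)/√2). Kets absent from the input have amplitude 0.
(|00⟩, |10⟩): (a, b) = (-0.3481i, 0.4728) → ((0.3343 - 0.2461i), (-0.3343 - 0.2461i))
(|01⟩, |11⟩): (a, b) = (0.6567, -0.4732) → (0.1298, 0.799)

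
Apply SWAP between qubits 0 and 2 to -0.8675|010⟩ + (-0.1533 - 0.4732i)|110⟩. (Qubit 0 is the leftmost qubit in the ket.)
-0.8675|010⟩ + (-0.1533 - 0.4732i)|011⟩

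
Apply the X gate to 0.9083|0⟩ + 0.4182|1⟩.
0.4182|0⟩ + 0.9083|1⟩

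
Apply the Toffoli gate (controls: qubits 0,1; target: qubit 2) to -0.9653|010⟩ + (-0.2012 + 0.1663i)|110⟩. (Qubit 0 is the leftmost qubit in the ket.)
-0.9653|010⟩ + (-0.2012 + 0.1663i)|111⟩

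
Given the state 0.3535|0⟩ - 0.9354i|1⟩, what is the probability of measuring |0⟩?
0.125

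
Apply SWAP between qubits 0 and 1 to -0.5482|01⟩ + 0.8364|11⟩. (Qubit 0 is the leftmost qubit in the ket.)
-0.5482|10⟩ + 0.8364|11⟩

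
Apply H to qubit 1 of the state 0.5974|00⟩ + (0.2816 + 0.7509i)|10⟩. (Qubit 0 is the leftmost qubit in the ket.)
0.4224|00⟩ + 0.4224|01⟩ + (0.1991 + 0.531i)|10⟩ + (0.1991 + 0.531i)|11⟩

H on qubit 1 mixes each pair of kets that differ only in qubit 1: amplitudes (a, b) of (|…0…⟩, |…1…⟩) become ((a + b)/√2, (a − b)/√2). Kets absent from the input have amplitude 0.
(|00⟩, |01⟩): (a, b) = (0.5974, 0) → (0.4224, 0.4224)
(|10⟩, |11⟩): (a, b) = ((0.2816 + 0.7509i), 0) → ((0.1991 + 0.531i), (0.1991 + 0.531i))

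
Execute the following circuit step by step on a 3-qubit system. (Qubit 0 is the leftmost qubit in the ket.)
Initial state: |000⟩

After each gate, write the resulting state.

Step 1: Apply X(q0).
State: |100⟩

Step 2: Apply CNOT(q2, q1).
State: |100⟩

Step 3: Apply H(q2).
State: 1/√2|100⟩ + 1/√2|101⟩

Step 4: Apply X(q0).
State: 1/√2|000⟩ + 1/√2|001⟩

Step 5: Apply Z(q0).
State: 1/√2|000⟩ + 1/√2|001⟩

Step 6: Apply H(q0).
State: 1/2|000⟩ + 1/2|001⟩ + 1/2|100⟩ + 1/2|101⟩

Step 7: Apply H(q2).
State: 1/√2|000⟩ + 1/√2|100⟩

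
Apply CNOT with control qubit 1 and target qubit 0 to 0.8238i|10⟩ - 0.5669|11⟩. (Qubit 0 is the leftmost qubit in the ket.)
-0.5669|01⟩ + 0.8238i|10⟩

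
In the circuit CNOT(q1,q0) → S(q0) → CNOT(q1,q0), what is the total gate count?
3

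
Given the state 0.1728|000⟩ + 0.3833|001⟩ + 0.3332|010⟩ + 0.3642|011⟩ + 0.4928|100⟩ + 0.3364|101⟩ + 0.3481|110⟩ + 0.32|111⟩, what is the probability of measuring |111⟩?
0.1024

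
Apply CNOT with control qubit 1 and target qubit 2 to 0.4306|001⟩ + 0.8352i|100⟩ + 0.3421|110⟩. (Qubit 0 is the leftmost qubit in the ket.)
0.4306|001⟩ + 0.8352i|100⟩ + 0.3421|111⟩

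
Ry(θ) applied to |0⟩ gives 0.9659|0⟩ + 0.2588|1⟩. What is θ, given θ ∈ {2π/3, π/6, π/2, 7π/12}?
π/6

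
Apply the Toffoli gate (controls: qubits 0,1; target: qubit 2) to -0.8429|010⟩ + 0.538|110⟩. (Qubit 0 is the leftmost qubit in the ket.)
-0.8429|010⟩ + 0.538|111⟩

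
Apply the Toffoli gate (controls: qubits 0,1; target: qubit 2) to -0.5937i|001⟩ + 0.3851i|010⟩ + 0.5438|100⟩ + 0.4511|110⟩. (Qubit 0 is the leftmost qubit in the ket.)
-0.5937i|001⟩ + 0.3851i|010⟩ + 0.5438|100⟩ + 0.4511|111⟩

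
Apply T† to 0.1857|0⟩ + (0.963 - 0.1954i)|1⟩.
0.1857|0⟩ + (0.5428 - 0.8191i)|1⟩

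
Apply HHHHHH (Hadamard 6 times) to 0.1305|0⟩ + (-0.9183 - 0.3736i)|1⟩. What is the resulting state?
0.1305|0⟩ + (-0.9183 - 0.3736i)|1⟩

H² = I, so an even number of Hadamards cancels: H^6 = I and the state is unchanged.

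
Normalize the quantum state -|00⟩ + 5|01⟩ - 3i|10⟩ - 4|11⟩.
-0.14|00⟩ + 0.7001|01⟩ - 0.4201i|10⟩ - 0.5601|11⟩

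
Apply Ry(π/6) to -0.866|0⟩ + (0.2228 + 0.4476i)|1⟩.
(-0.8942 - 0.1158i)|0⟩ + (-0.008929 + 0.4323i)|1⟩

Ry(π/6) = [[cos(θ/2), −sin(θ/2)], [sin(θ/2), cos(θ/2)]]; θ = π/6, cos(θ/2) ≈ 0.965926, sin(θ/2) ≈ 0.258819.
With a = amp(|0⟩) = -0.866 and b = amp(|1⟩) = (0.2228 + 0.4476i):
new amp(|0⟩) = (0.965926)·a + (-0.258819)·b = (-0.8942 - 0.1158i)
new amp(|1⟩) = (0.258819)·a + (0.965926)·b = (-0.008929 + 0.4323i)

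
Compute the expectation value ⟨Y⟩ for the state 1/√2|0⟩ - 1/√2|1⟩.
0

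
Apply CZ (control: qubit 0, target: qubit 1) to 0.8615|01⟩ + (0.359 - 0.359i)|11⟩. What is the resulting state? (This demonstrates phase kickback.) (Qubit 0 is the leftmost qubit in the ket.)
0.8615|01⟩ + (-0.359 + 0.359i)|11⟩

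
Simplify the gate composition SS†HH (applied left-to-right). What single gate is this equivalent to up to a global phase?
I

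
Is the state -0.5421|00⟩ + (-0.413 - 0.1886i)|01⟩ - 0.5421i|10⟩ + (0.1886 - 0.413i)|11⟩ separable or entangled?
Separable

Writing the state as a|00⟩ + b|01⟩ + c|10⟩ + d|11⟩, it is a product state iff ad − bc = 0.
Here (a, b, c, d) = (-0.5421, (-0.413 - 0.1886i), -0.5421i, (0.1886 - 0.413i)): ad − bc = (-0.5421)(0.1886 - 0.413i) − (-0.413 - 0.1886i)(-0.5421i) = 0, so the state is separable.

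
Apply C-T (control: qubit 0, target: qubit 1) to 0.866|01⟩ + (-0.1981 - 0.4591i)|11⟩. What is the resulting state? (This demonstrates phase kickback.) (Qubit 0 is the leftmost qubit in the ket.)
0.866|01⟩ + (0.1846 - 0.4647i)|11⟩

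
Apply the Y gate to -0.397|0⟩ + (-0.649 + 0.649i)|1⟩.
(0.649 + 0.649i)|0⟩ - 0.397i|1⟩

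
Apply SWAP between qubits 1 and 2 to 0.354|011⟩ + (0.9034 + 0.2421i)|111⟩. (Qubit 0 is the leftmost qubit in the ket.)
0.354|011⟩ + (0.9034 + 0.2421i)|111⟩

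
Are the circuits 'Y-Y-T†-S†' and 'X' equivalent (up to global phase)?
No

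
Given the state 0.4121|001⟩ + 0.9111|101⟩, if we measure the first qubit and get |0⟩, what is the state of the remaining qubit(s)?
|01⟩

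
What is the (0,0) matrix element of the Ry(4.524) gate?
-0.6375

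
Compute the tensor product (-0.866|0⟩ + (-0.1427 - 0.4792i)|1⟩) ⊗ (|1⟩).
-0.866|01⟩ + (-0.1427 - 0.4792i)|11⟩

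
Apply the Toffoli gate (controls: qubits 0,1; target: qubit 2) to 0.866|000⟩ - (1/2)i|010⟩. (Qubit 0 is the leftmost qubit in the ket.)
0.866|000⟩ - (1/2)i|010⟩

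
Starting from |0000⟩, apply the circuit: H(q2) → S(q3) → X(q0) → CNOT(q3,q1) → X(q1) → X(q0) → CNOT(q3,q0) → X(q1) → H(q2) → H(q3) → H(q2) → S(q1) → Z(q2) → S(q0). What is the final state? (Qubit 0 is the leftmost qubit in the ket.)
1/2|0000⟩ + 1/2|0001⟩ - 1/2|0010⟩ - 1/2|0011⟩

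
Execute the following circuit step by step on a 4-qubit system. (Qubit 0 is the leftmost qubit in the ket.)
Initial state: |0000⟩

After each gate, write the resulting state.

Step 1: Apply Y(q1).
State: i|0100⟩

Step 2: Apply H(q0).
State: (1/√2)i|0100⟩ + (1/√2)i|1100⟩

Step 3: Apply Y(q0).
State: 1/√2|0100⟩ - 1/√2|1100⟩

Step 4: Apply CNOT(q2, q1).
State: 1/√2|0100⟩ - 1/√2|1100⟩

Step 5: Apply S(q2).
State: 1/√2|0100⟩ - 1/√2|1100⟩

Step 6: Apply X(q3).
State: 1/√2|0101⟩ - 1/√2|1101⟩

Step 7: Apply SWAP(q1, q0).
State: 1/√2|1001⟩ - 1/√2|1101⟩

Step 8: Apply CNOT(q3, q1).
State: -1/√2|1001⟩ + 1/√2|1101⟩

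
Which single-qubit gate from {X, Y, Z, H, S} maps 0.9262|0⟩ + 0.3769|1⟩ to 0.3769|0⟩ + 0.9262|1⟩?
X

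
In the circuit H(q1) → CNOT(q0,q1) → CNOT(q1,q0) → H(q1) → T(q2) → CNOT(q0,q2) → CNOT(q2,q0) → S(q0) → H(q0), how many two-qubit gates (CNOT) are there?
4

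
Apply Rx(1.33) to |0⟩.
0.7869|0⟩ - 0.6171i|1⟩

Rx(1.33) = [[cos(θ/2), −i·sin(θ/2)], [−i·sin(θ/2), cos(θ/2)]]; θ = 1.33, cos(θ/2) ≈ 0.786917, sin(θ/2) ≈ 0.617059.
With a = amp(|0⟩) = 1 and b = amp(|1⟩) = 0:
new amp(|0⟩) = (0.786917)·a + (-0.617059i)·b = 0.7869
new amp(|1⟩) = (-0.617059i)·a + (0.786917)·b = -0.6171i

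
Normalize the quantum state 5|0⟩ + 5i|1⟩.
1/√2|0⟩ + (1/√2)i|1⟩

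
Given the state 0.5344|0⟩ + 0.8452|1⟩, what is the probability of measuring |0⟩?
0.2856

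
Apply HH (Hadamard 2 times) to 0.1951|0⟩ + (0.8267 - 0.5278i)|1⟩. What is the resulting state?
0.1951|0⟩ + (0.8267 - 0.5278i)|1⟩

H² = I, so an even number of Hadamards cancels: H^2 = I and the state is unchanged.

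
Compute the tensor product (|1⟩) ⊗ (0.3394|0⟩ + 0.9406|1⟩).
0.3394|10⟩ + 0.9406|11⟩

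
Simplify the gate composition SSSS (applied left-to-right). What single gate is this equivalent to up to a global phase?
I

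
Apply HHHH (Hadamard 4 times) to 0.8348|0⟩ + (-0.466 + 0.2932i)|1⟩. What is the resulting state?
0.8348|0⟩ + (-0.466 + 0.2932i)|1⟩

H² = I, so an even number of Hadamards cancels: H^4 = I and the state is unchanged.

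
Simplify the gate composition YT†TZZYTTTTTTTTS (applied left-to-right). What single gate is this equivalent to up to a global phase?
S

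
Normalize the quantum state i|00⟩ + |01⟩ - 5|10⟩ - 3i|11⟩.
0.1667i|00⟩ + 0.1667|01⟩ - 0.8333|10⟩ - (1/2)i|11⟩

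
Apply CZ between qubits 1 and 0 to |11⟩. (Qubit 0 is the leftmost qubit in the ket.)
-|11⟩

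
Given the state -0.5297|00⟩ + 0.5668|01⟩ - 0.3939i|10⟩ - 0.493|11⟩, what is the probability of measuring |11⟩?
0.243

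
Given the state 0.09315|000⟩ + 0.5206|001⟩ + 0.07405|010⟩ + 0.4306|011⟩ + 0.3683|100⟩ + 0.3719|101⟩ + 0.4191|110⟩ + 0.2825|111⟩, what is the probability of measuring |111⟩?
0.07981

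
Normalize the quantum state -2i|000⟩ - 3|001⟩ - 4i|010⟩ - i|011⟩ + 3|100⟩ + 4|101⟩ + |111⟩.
-0.2673i|000⟩ - 0.4009|001⟩ - 0.5345i|010⟩ - 0.1336i|011⟩ + 0.4009|100⟩ + 0.5345|101⟩ + 0.1336|111⟩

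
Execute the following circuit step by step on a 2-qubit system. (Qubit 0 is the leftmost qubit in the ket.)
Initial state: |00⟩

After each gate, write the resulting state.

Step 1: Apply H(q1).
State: 1/√2|00⟩ + 1/√2|01⟩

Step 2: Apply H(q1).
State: |00⟩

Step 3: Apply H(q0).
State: 1/√2|00⟩ + 1/√2|10⟩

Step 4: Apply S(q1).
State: 1/√2|00⟩ + 1/√2|10⟩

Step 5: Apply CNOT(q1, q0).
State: 1/√2|00⟩ + 1/√2|10⟩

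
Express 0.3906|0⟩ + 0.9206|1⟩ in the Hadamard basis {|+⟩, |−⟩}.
0.9272|+⟩ - 0.3748|−⟩

With |ψ⟩ = α|0⟩ + β|1⟩, the Hadamard-basis coefficients are ⟨+|ψ⟩ = (α + β)/√2 and ⟨−|ψ⟩ = (α − β)/√2.
Here α = 0.3906, β = 0.9206: (α + β)/√2 = 0.9272, (α − β)/√2 = -0.3748.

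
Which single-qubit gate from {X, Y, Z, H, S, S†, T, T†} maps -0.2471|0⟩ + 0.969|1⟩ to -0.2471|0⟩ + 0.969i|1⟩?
S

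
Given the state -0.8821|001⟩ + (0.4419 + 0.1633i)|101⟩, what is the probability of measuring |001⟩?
0.7781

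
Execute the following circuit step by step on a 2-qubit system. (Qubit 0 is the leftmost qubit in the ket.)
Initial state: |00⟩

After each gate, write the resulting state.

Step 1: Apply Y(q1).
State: i|01⟩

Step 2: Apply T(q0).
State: i|01⟩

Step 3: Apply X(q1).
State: i|00⟩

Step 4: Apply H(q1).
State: (1/√2)i|00⟩ + (1/√2)i|01⟩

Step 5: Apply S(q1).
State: (1/√2)i|00⟩ - 1/√2|01⟩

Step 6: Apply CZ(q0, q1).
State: (1/√2)i|00⟩ - 1/√2|01⟩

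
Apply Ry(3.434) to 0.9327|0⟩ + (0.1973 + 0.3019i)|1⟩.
(-0.3311 - 0.2987i)|0⟩ + (0.894 - 0.04398i)|1⟩

Ry(3.434) = [[cos(θ/2), −sin(θ/2)], [sin(θ/2), cos(θ/2)]]; θ = 3.434, cos(θ/2) ≈ -0.145683, sin(θ/2) ≈ 0.989331.
With a = amp(|0⟩) = 0.9327 and b = amp(|1⟩) = (0.1973 + 0.3019i):
new amp(|0⟩) = (-0.145683)·a + (-0.989331)·b = (-0.3311 - 0.2987i)
new amp(|1⟩) = (0.989331)·a + (-0.145683)·b = (0.894 - 0.04398i)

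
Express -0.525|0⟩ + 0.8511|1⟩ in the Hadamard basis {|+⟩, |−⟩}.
0.2306|+⟩ - 0.973|−⟩

With |ψ⟩ = α|0⟩ + β|1⟩, the Hadamard-basis coefficients are ⟨+|ψ⟩ = (α + β)/√2 and ⟨−|ψ⟩ = (α − β)/√2.
Here α = -0.525, β = 0.8511: (α + β)/√2 = 0.2306, (α − β)/√2 = -0.973.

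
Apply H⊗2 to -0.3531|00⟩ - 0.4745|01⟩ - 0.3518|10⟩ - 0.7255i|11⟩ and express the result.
(-0.5897 - 0.3628i)|00⟩ + (-0.1152 + 0.3628i)|01⟩ + (-0.2379 + 0.3628i)|10⟩ + (0.2366 - 0.3628i)|11⟩

H⊗2 gives amp(|y⟩) = (1/2) Σ_x (−1)^(x·y) amp(|x⟩), where x·y is the number of positions in which both x and y have a 1.
|00⟩: (-0.3531 - 0.4745 - 0.3518 - 0.7255i)/2 = (-0.5897 - 0.3628i)
|01⟩: (-0.3531 + 0.4745 - 0.3518 + 0.7255i)/2 = (-0.1152 + 0.3628i)
|10⟩: (-0.3531 - 0.4745 + 0.3518 + 0.7255i)/2 = (-0.2379 + 0.3628i)
|11⟩: (-0.3531 + 0.4745 + 0.3518 - 0.7255i)/2 = (0.2366 - 0.3628i)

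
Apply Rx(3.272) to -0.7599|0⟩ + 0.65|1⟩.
(0.04951 - 0.6486i)|0⟩ + (-0.04235 + 0.7583i)|1⟩

Rx(3.272) = [[cos(θ/2), −i·sin(θ/2)], [−i·sin(θ/2), cos(θ/2)]]; θ = 3.272, cos(θ/2) ≈ -0.0651575, sin(θ/2) ≈ 0.997875.
With a = amp(|0⟩) = -0.7599 and b = amp(|1⟩) = 0.65:
new amp(|0⟩) = (-0.0651575)·a + (-0.997875i)·b = (0.04951 - 0.6486i)
new amp(|1⟩) = (-0.997875i)·a + (-0.0651575)·b = (-0.04235 + 0.7583i)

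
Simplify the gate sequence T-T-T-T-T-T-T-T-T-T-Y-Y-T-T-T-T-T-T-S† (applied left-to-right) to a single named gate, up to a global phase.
S†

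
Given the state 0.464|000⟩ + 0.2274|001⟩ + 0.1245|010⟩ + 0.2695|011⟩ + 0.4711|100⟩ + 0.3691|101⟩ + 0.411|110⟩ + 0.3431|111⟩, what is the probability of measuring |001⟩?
0.05171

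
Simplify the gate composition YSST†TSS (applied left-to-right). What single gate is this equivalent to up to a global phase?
Y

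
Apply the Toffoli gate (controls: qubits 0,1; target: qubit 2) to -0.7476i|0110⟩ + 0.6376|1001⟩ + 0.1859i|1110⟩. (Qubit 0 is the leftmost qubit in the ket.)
-0.7476i|0110⟩ + 0.6376|1001⟩ + 0.1859i|1100⟩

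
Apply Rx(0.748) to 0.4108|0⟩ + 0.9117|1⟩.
(0.3824 - 0.3331i)|0⟩ + (0.8487 - 0.1501i)|1⟩

Rx(0.748) = [[cos(θ/2), −i·sin(θ/2)], [−i·sin(θ/2), cos(θ/2)]]; θ = 0.748, cos(θ/2) ≈ 0.930873, sin(θ/2) ≈ 0.365342.
With a = amp(|0⟩) = 0.4108 and b = amp(|1⟩) = 0.9117:
new amp(|0⟩) = (0.930873)·a + (-0.365342i)·b = (0.3824 - 0.3331i)
new amp(|1⟩) = (-0.365342i)·a + (0.930873)·b = (0.8487 - 0.1501i)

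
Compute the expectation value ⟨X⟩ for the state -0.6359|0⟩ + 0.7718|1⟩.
-0.9816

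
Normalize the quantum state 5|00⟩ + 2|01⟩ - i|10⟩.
0.9129|00⟩ + 0.3651|01⟩ - 0.1826i|10⟩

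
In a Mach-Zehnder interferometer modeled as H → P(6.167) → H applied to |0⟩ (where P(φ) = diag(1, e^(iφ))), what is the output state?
(0.9966 - 0.05796i)|0⟩ + (0.003371 + 0.05796i)|1⟩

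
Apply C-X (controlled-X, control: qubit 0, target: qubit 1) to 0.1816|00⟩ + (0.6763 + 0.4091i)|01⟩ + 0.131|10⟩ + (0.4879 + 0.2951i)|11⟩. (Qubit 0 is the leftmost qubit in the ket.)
0.1816|00⟩ + (0.6763 + 0.4091i)|01⟩ + (0.4879 + 0.2951i)|10⟩ + 0.131|11⟩

C-X leaves the control-|0⟩ kets |00⟩, |01⟩ unchanged and applies X to qubit 1 on the control-|1⟩ pair (|10⟩, |11⟩).
X = [[0, 1], [1, 0]].
With a = amp(|10⟩) = 0.131 and b = amp(|11⟩) = (0.4879 + 0.2951i):
new amp(|10⟩) = (1)·b = (0.4879 + 0.2951i)
new amp(|11⟩) = (1)·a = 0.131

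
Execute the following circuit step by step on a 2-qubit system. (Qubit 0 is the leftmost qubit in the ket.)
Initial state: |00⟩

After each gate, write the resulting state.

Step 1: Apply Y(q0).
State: i|10⟩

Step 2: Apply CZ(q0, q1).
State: i|10⟩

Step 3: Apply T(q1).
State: i|10⟩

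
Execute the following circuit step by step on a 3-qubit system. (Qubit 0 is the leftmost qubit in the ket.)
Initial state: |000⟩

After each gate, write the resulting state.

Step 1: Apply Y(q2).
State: i|001⟩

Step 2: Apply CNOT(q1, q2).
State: i|001⟩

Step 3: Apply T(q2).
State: (-1/√2 + (1/√2)i)|001⟩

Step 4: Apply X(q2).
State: (-1/√2 + (1/√2)i)|000⟩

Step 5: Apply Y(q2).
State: (-1/√2 - (1/√2)i)|001⟩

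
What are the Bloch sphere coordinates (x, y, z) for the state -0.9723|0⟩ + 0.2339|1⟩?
(-0.4548, 0, 0.8907)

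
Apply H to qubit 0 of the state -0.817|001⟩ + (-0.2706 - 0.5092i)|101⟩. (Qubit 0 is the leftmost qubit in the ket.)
(-0.769 - 0.3601i)|001⟩ + (-0.3864 + 0.3601i)|101⟩

H on qubit 0 mixes each pair of kets that differ only in qubit 0: amplitudes (a, b) of (|…0…⟩, |…1…⟩) become ((a + b)/√2, (a − b)/√2). Kets absent from the input have amplitude 0.
(|001⟩, |101⟩): (a, b) = (-0.817, (-0.2706 - 0.5092i)) → ((-0.769 - 0.3601i), (-0.3864 + 0.3601i))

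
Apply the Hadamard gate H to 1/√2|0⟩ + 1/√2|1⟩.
|0⟩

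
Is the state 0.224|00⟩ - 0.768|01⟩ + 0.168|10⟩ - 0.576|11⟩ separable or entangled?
Separable

Writing the state as a|00⟩ + b|01⟩ + c|10⟩ + d|11⟩, it is a product state iff ad − bc = 0.
Here (a, b, c, d) = (0.224, -0.768, 0.168, -0.576): ad − bc = (0.224)(-0.576) − (-0.768)(0.168) = 0, so the state is separable.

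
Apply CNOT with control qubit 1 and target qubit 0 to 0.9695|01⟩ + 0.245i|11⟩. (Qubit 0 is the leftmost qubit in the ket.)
0.245i|01⟩ + 0.9695|11⟩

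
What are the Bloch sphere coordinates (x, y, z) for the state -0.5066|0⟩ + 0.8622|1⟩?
(-0.8736, 0, -0.4867)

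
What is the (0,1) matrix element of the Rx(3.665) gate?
-0.966i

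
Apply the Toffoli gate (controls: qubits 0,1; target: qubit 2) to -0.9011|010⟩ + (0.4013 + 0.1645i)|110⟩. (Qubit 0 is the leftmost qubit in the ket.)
-0.9011|010⟩ + (0.4013 + 0.1645i)|111⟩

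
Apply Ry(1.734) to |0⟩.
0.6471|0⟩ + 0.7624|1⟩

Ry(1.734) = [[cos(θ/2), −sin(θ/2)], [sin(θ/2), cos(θ/2)]]; θ = 1.734, cos(θ/2) ≈ 0.647117, sin(θ/2) ≈ 0.762391.
With a = amp(|0⟩) = 1 and b = amp(|1⟩) = 0:
new amp(|0⟩) = (0.647117)·a + (-0.762391)·b = 0.6471
new amp(|1⟩) = (0.762391)·a + (0.647117)·b = 0.7624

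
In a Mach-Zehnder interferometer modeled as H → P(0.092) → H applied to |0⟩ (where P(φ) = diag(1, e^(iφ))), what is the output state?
(0.9979 + 0.04594i)|0⟩ + (0.002115 - 0.04594i)|1⟩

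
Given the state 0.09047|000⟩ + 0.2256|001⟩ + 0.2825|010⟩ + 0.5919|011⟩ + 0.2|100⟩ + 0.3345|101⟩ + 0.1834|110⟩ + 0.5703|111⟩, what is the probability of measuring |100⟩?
0.04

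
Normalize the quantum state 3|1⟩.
|1⟩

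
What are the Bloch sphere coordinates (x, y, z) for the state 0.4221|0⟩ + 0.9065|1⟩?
(0.7653, 0, -0.6436)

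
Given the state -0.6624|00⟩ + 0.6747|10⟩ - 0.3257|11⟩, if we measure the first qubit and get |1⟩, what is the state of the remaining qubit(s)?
0.9006|0⟩ - 0.4347|1⟩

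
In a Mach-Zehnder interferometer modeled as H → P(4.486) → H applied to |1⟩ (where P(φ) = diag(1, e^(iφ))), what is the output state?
(0.6122 + 0.4872i)|0⟩ + (0.3878 - 0.4872i)|1⟩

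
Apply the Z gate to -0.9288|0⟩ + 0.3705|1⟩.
-0.9288|0⟩ - 0.3705|1⟩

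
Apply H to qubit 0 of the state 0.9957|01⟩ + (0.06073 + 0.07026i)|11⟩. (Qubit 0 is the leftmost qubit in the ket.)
(0.747 + 0.04968i)|01⟩ + (0.6611 - 0.04968i)|11⟩

H on qubit 0 mixes each pair of kets that differ only in qubit 0: amplitudes (a, b) of (|…0…⟩, |…1…⟩) become ((a + b)/√2, (a − b)/√2). Kets absent from the input have amplitude 0.
(|01⟩, |11⟩): (a, b) = (0.9957, (0.06073 + 0.07026i)) → ((0.747 + 0.04968i), (0.6611 - 0.04968i))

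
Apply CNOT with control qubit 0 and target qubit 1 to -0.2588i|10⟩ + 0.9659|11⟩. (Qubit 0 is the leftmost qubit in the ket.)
0.9659|10⟩ - 0.2588i|11⟩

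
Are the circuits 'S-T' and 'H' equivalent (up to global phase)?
No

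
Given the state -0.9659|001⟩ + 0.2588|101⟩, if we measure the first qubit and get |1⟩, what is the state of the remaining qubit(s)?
|01⟩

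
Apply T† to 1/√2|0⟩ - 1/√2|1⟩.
1/√2|0⟩ + (-1/2 + (1/2)i)|1⟩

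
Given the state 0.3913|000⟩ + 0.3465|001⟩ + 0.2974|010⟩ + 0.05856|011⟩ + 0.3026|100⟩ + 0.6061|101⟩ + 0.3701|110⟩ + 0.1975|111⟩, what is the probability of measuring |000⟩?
0.1531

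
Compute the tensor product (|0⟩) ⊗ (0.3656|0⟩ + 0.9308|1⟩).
0.3656|00⟩ + 0.9308|01⟩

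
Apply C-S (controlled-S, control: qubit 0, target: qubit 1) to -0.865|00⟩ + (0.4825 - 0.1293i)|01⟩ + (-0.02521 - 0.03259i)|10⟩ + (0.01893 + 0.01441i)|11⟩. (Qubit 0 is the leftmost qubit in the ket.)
-0.865|00⟩ + (0.4825 - 0.1293i)|01⟩ + (-0.02521 - 0.03259i)|10⟩ + (-0.01441 + 0.01893i)|11⟩

C-S leaves the control-|0⟩ kets |00⟩, |01⟩ unchanged and applies S to qubit 1 on the control-|1⟩ pair (|10⟩, |11⟩).
S = [[1, 0], [0, i]].
With a = amp(|10⟩) = (-0.02521 - 0.03259i) and b = amp(|11⟩) = (0.01893 + 0.01441i):
new amp(|10⟩) = (1)·a = (-0.02521 - 0.03259i)
new amp(|11⟩) = (i)·b = (-0.01441 + 0.01893i)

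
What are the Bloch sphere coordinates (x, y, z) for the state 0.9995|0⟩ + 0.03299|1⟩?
(0.06595, 0, 0.9979)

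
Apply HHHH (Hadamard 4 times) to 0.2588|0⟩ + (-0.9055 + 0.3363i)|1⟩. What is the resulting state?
0.2588|0⟩ + (-0.9055 + 0.3363i)|1⟩

H² = I, so an even number of Hadamards cancels: H^4 = I and the state is unchanged.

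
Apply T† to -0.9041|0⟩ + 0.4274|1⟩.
-0.9041|0⟩ + (0.3022 - 0.3022i)|1⟩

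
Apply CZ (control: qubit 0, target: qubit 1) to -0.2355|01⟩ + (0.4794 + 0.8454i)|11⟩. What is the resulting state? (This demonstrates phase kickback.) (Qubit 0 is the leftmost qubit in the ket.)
-0.2355|01⟩ + (-0.4794 - 0.8454i)|11⟩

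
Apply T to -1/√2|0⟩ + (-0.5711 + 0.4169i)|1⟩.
-1/√2|0⟩ + (-0.6986 - 0.109i)|1⟩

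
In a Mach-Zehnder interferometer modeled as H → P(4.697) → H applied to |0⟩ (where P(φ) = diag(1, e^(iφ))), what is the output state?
(0.4923 - 0.4999i)|0⟩ + (0.5077 + 0.4999i)|1⟩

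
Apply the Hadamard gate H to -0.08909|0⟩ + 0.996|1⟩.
0.6413|0⟩ - 0.7673|1⟩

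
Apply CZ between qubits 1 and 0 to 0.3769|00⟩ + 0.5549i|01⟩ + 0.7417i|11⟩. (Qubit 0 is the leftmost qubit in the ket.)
0.3769|00⟩ + 0.5549i|01⟩ - 0.7417i|11⟩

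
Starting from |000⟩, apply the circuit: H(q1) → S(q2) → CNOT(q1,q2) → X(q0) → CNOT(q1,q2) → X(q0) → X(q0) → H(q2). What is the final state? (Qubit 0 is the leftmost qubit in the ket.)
1/2|100⟩ + 1/2|101⟩ + 1/2|110⟩ + 1/2|111⟩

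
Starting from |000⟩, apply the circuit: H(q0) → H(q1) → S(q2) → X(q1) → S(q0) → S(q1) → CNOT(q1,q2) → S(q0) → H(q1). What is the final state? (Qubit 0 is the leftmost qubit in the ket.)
1/√8|000⟩ + (1/√8)i|001⟩ + 1/√8|010⟩ - (1/√8)i|011⟩ - 1/√8|100⟩ - (1/√8)i|101⟩ - 1/√8|110⟩ + (1/√8)i|111⟩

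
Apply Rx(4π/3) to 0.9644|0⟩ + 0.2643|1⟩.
(-0.4822 - 0.2289i)|0⟩ + (-0.1322 - 0.8352i)|1⟩

Rx(4π/3) = [[cos(θ/2), −i·sin(θ/2)], [−i·sin(θ/2), cos(θ/2)]]; θ = 4π/3, cos(θ/2) ≈ -0.5, sin(θ/2) ≈ 0.866025.
With a = amp(|0⟩) = 0.9644 and b = amp(|1⟩) = 0.2643:
new amp(|0⟩) = (-0.5)·a + (-0.866025i)·b = (-0.4822 - 0.2289i)
new amp(|1⟩) = (-0.866025i)·a + (-0.5)·b = (-0.1322 - 0.8352i)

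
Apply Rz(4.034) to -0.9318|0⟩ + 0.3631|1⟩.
(0.4021 + 0.8406i)|0⟩ + (-0.1567 + 0.3275i)|1⟩

Rz(4.034) = [[e^(−iθ/2), 0], [0, e^(iθ/2)]] with e^(±iθ/2) = cos(θ/2) ± i·sin(θ/2); θ = 4.034, cos(θ/2) ≈ -0.431544, sin(θ/2) ≈ 0.902092.
With a = amp(|0⟩) = -0.9318 and b = amp(|1⟩) = 0.3631:
new amp(|0⟩) = (-0.431544 - 0.902092i)·a = (0.4021 + 0.8406i)
new amp(|1⟩) = (-0.431544 + 0.902092i)·b = (-0.1567 + 0.3275i)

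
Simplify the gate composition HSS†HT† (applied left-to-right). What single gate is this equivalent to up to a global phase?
T†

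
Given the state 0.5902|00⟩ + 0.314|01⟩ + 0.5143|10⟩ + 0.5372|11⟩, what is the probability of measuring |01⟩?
0.0986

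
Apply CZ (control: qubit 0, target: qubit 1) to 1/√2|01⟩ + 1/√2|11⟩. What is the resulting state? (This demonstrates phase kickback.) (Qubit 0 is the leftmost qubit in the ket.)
1/√2|01⟩ - 1/√2|11⟩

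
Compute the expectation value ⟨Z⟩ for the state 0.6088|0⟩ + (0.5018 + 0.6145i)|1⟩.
-0.2588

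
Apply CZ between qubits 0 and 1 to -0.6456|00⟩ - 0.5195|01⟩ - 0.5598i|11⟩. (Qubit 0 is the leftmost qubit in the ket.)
-0.6456|00⟩ - 0.5195|01⟩ + 0.5598i|11⟩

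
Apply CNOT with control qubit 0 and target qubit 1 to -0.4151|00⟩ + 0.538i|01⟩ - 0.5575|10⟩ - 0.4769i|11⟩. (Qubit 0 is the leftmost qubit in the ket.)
-0.4151|00⟩ + 0.538i|01⟩ - 0.4769i|10⟩ - 0.5575|11⟩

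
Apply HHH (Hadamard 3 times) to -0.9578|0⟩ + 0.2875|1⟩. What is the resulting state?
-0.474|0⟩ - 0.8806|1⟩

H² = I, so H^3 = H: a single Hadamard. With (a, b) = (-0.9578, 0.2875), H gives ((a + b)/√2, (a − b)/√2) = (-0.474, -0.8806).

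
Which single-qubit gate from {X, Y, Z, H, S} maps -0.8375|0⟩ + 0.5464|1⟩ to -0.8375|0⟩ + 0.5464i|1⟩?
S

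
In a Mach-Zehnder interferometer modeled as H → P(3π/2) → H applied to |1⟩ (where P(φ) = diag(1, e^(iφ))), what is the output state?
(1/2 + (1/2)i)|0⟩ + (1/2 - (1/2)i)|1⟩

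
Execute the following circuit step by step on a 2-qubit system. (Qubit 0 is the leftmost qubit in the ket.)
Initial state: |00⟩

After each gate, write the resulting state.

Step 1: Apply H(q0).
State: 1/√2|00⟩ + 1/√2|10⟩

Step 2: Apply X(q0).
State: 1/√2|00⟩ + 1/√2|10⟩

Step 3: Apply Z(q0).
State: 1/√2|00⟩ - 1/√2|10⟩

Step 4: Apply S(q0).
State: 1/√2|00⟩ - (1/√2)i|10⟩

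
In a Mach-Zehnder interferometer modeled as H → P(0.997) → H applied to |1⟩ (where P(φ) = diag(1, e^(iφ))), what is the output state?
(0.2286 - 0.4199i)|0⟩ + (0.7714 + 0.4199i)|1⟩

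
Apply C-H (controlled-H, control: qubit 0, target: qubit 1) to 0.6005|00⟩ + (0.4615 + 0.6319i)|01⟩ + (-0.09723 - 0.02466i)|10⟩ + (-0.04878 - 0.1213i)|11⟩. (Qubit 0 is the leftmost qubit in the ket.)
0.6005|00⟩ + (0.4615 + 0.6319i)|01⟩ + (-0.1032 - 0.1032i)|10⟩ + (-0.03426 + 0.06833i)|11⟩

C-H leaves the control-|0⟩ kets |00⟩, |01⟩ unchanged and applies H to qubit 1 on the control-|1⟩ pair (|10⟩, |11⟩).
H = [[1/√2, 1/√2], [1/√2, -1/√2]].
With a = amp(|10⟩) = (-0.09723 - 0.02466i) and b = amp(|11⟩) = (-0.04878 - 0.1213i):
new amp(|10⟩) = (1/√2)·a + (1/√2)·b = (-0.1032 - 0.1032i)
new amp(|11⟩) = (1/√2)·a + (-1/√2)·b = (-0.03426 + 0.06833i)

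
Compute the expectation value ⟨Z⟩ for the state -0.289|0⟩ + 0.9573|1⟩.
-0.8329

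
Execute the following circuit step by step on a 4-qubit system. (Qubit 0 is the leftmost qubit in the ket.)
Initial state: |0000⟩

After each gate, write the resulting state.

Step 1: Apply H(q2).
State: 1/√2|0000⟩ + 1/√2|0010⟩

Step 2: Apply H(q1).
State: 1/2|0000⟩ + 1/2|0010⟩ + 1/2|0100⟩ + 1/2|0110⟩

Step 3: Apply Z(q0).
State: 1/2|0000⟩ + 1/2|0010⟩ + 1/2|0100⟩ + 1/2|0110⟩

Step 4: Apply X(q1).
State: 1/2|0000⟩ + 1/2|0010⟩ + 1/2|0100⟩ + 1/2|0110⟩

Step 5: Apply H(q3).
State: 1/√8|0000⟩ + 1/√8|0001⟩ + 1/√8|0010⟩ + 1/√8|0011⟩ + 1/√8|0100⟩ + 1/√8|0101⟩ + 1/√8|0110⟩ + 1/√8|0111⟩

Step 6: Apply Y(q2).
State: -(1/√8)i|0000⟩ - (1/√8)i|0001⟩ + (1/√8)i|0010⟩ + (1/√8)i|0011⟩ - (1/√8)i|0100⟩ - (1/√8)i|0101⟩ + (1/√8)i|0110⟩ + (1/√8)i|0111⟩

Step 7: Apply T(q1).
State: -(1/√8)i|0000⟩ - (1/√8)i|0001⟩ + (1/√8)i|0010⟩ + (1/√8)i|0011⟩ + (0.25 - 0.25i)|0100⟩ + (0.25 - 0.25i)|0101⟩ + (-0.25 + 0.25i)|0110⟩ + (-0.25 + 0.25i)|0111⟩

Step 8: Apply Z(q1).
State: -(1/√8)i|0000⟩ - (1/√8)i|0001⟩ + (1/√8)i|0010⟩ + (1/√8)i|0011⟩ + (-0.25 + 0.25i)|0100⟩ + (-0.25 + 0.25i)|0101⟩ + (0.25 - 0.25i)|0110⟩ + (0.25 - 0.25i)|0111⟩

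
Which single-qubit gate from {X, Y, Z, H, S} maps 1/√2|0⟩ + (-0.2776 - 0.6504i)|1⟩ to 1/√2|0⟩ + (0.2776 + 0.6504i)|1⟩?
Z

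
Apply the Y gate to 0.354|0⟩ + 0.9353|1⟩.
-0.9353i|0⟩ + 0.354i|1⟩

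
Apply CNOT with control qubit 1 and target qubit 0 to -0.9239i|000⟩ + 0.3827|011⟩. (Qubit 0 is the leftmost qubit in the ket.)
-0.9239i|000⟩ + 0.3827|111⟩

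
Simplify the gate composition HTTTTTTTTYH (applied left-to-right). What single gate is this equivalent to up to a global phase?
Y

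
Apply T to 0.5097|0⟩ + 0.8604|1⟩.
0.5097|0⟩ + (0.6084 + 0.6084i)|1⟩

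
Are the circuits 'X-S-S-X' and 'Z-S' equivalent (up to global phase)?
No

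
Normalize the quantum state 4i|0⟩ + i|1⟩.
0.9701i|0⟩ + 0.2425i|1⟩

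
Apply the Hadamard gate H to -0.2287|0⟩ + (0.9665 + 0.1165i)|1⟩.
(0.5217 + 0.08238i)|0⟩ + (-0.8451 - 0.08238i)|1⟩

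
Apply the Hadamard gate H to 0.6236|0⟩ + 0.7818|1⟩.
0.9938|0⟩ - 0.1119|1⟩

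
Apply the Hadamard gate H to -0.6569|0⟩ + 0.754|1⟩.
0.06866|0⟩ - 0.9977|1⟩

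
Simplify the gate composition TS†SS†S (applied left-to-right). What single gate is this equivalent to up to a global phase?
T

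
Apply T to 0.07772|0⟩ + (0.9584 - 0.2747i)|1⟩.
0.07772|0⟩ + (0.8719 + 0.4834i)|1⟩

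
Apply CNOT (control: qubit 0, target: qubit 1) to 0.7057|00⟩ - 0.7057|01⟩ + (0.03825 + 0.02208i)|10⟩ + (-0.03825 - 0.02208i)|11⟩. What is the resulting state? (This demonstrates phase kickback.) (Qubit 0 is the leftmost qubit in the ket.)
0.7057|00⟩ - 0.7057|01⟩ + (-0.03825 - 0.02208i)|10⟩ + (0.03825 + 0.02208i)|11⟩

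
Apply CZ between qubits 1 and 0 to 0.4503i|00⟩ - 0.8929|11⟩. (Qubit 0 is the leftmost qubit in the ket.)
0.4503i|00⟩ + 0.8929|11⟩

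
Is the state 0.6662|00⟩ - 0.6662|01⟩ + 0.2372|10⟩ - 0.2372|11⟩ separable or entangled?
Separable

Writing the state as a|00⟩ + b|01⟩ + c|10⟩ + d|11⟩, it is a product state iff ad − bc = 0.
Here (a, b, c, d) = (0.6662, -0.6662, 0.2372, -0.2372): ad − bc = (0.6662)(-0.2372) − (-0.6662)(0.2372) = 0, so the state is separable.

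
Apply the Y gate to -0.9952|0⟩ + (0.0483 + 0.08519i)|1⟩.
(0.08519 - 0.0483i)|0⟩ - 0.9952i|1⟩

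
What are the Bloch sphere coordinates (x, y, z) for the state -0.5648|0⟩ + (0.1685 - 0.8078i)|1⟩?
(-0.1903, 0.9125, -0.3619)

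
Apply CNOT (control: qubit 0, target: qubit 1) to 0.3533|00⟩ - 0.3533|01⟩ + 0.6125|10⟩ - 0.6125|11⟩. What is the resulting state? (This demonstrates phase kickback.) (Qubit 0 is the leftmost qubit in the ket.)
0.3533|00⟩ - 0.3533|01⟩ - 0.6125|10⟩ + 0.6125|11⟩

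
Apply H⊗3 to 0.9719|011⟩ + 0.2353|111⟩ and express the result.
0.4268|000⟩ - 0.4268|001⟩ - 0.4268|010⟩ + 0.4268|011⟩ + 0.2604|100⟩ - 0.2604|101⟩ - 0.2604|110⟩ + 0.2604|111⟩

H⊗3 gives amp(|y⟩) = (1/2√2) Σ_x (−1)^(x·y) amp(|x⟩), where x·y is the number of positions in which both x and y have a 1.
|000⟩: (0.9719 + 0.2353)/(2√2) = 0.4268
|001⟩: (-0.9719 - 0.2353)/(2√2) = -0.4268
|010⟩: (-0.9719 - 0.2353)/(2√2) = -0.4268
|011⟩: (0.9719 + 0.2353)/(2√2) = 0.4268
|100⟩: (0.9719 - 0.2353)/(2√2) = 0.2604
|101⟩: (-0.9719 + 0.2353)/(2√2) = -0.2604
|110⟩: (-0.9719 + 0.2353)/(2√2) = -0.2604
|111⟩: (0.9719 - 0.2353)/(2√2) = 0.2604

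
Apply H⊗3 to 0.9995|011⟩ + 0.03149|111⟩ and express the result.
0.3645|000⟩ - 0.3645|001⟩ - 0.3645|010⟩ + 0.3645|011⟩ + 0.3422|100⟩ - 0.3422|101⟩ - 0.3422|110⟩ + 0.3422|111⟩

H⊗3 gives amp(|y⟩) = (1/2√2) Σ_x (−1)^(x·y) amp(|x⟩), where x·y is the number of positions in which both x and y have a 1.
|000⟩: (0.9995 + 0.03149)/(2√2) = 0.3645
|001⟩: (-0.9995 - 0.03149)/(2√2) = -0.3645
|010⟩: (-0.9995 - 0.03149)/(2√2) = -0.3645
|011⟩: (0.9995 + 0.03149)/(2√2) = 0.3645
|100⟩: (0.9995 - 0.03149)/(2√2) = 0.3422
|101⟩: (-0.9995 + 0.03149)/(2√2) = -0.3422
|110⟩: (-0.9995 + 0.03149)/(2√2) = -0.3422
|111⟩: (0.9995 - 0.03149)/(2√2) = 0.3422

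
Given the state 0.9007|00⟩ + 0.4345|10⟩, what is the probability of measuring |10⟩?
0.1888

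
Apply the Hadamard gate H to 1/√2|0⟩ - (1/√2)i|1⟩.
(1/2 - (1/2)i)|0⟩ + (1/2 + (1/2)i)|1⟩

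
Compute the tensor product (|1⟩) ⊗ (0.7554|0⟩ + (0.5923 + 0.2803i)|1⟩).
0.7554|10⟩ + (0.5923 + 0.2803i)|11⟩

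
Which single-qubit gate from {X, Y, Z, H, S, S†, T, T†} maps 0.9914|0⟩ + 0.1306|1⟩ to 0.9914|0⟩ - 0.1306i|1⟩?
S†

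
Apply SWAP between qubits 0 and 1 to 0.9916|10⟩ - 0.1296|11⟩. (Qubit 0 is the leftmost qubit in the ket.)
0.9916|01⟩ - 0.1296|11⟩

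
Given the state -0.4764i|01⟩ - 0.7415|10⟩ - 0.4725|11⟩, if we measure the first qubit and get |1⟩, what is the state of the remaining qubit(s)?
-0.8433|0⟩ - 0.5374|1⟩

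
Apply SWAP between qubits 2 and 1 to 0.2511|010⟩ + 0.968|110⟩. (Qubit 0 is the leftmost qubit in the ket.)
0.2511|001⟩ + 0.968|101⟩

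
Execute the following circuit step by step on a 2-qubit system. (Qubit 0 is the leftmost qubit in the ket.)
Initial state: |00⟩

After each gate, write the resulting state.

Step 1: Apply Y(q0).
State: i|10⟩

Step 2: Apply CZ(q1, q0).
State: i|10⟩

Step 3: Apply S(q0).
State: -|10⟩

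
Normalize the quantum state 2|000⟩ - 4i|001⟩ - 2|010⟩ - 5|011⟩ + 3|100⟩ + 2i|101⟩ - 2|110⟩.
0.2462|000⟩ - 0.4924i|001⟩ - 0.2462|010⟩ - 0.6155|011⟩ + 0.3693|100⟩ + 0.2462i|101⟩ - 0.2462|110⟩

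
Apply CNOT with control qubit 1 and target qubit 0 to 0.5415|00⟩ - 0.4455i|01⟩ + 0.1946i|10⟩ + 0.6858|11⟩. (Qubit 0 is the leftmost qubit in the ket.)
0.5415|00⟩ + 0.6858|01⟩ + 0.1946i|10⟩ - 0.4455i|11⟩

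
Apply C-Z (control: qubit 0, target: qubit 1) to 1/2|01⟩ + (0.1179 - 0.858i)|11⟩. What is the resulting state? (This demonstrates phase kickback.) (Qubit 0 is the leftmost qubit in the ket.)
1/2|01⟩ + (-0.1179 + 0.858i)|11⟩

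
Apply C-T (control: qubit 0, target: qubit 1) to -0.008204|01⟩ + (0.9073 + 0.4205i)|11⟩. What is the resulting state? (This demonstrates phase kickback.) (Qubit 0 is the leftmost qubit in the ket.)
-0.008204|01⟩ + (0.3442 + 0.9389i)|11⟩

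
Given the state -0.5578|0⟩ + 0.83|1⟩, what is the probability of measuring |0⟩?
0.3111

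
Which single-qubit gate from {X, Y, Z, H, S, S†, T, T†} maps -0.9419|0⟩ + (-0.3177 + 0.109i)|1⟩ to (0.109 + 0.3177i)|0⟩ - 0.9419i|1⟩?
Y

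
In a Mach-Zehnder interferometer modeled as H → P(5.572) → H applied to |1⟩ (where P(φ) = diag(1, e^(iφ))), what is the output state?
(0.1212 + 0.3264i)|0⟩ + (0.8788 - 0.3264i)|1⟩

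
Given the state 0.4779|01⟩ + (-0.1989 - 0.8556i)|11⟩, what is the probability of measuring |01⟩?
0.2284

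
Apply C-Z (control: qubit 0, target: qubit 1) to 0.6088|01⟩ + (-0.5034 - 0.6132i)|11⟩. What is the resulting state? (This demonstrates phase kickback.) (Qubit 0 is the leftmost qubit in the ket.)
0.6088|01⟩ + (0.5034 + 0.6132i)|11⟩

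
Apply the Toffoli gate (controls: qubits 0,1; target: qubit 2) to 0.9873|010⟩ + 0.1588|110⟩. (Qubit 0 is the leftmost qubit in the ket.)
0.9873|010⟩ + 0.1588|111⟩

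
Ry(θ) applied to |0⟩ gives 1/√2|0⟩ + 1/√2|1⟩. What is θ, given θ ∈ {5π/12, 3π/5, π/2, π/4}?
π/2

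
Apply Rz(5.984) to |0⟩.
(-0.9888 - 0.149i)|0⟩

Rz(5.984) = [[e^(−iθ/2), 0], [0, e^(iθ/2)]] with e^(±iθ/2) = cos(θ/2) ± i·sin(θ/2); θ = 5.984, cos(θ/2) ≈ -0.988832, sin(θ/2) ≈ 0.149035.
With a = amp(|0⟩) = 1 and b = amp(|1⟩) = 0:
new amp(|0⟩) = (-0.988832 - 0.149035i)·a = (-0.9888 - 0.149i)
new amp(|1⟩) = (-0.988832 + 0.149035i)·b = 0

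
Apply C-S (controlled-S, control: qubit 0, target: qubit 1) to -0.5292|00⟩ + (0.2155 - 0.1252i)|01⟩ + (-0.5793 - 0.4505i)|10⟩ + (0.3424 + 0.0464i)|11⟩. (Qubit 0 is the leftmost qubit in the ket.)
-0.5292|00⟩ + (0.2155 - 0.1252i)|01⟩ + (-0.5793 - 0.4505i)|10⟩ + (-0.0464 + 0.3424i)|11⟩

C-S leaves the control-|0⟩ kets |00⟩, |01⟩ unchanged and applies S to qubit 1 on the control-|1⟩ pair (|10⟩, |11⟩).
S = [[1, 0], [0, i]].
With a = amp(|10⟩) = (-0.5793 - 0.4505i) and b = amp(|11⟩) = (0.3424 + 0.0464i):
new amp(|10⟩) = (1)·a = (-0.5793 - 0.4505i)
new amp(|11⟩) = (i)·b = (-0.0464 + 0.3424i)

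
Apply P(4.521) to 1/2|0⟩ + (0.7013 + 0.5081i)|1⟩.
1/2|0⟩ + (0.3654 - 0.7851i)|1⟩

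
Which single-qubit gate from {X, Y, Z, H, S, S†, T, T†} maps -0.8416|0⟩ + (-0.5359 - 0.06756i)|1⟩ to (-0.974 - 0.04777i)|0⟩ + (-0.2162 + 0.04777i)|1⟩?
H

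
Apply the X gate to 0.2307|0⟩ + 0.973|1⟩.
0.973|0⟩ + 0.2307|1⟩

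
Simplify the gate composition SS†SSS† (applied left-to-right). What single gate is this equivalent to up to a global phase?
S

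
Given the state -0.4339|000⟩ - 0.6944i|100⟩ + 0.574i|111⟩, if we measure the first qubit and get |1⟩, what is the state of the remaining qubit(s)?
-0.7708i|00⟩ + 0.6371i|11⟩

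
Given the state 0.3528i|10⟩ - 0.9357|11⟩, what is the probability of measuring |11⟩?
0.8755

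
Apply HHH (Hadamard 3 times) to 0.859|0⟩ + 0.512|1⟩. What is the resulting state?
0.9694|0⟩ + 0.2454|1⟩

H² = I, so H^3 = H: a single Hadamard. With (a, b) = (0.859, 0.512), H gives ((a + b)/√2, (a − b)/√2) = (0.9694, 0.2454).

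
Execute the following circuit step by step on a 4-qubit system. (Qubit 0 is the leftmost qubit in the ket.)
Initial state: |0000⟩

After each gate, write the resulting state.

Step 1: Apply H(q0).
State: 1/√2|0000⟩ + 1/√2|1000⟩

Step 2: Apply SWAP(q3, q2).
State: 1/√2|0000⟩ + 1/√2|1000⟩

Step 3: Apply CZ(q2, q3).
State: 1/√2|0000⟩ + 1/√2|1000⟩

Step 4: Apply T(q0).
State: 1/√2|0000⟩ + (1/2 + (1/2)i)|1000⟩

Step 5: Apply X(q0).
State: (1/2 + (1/2)i)|0000⟩ + 1/√2|1000⟩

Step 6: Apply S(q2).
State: (1/2 + (1/2)i)|0000⟩ + 1/√2|1000⟩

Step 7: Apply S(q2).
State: (1/2 + (1/2)i)|0000⟩ + 1/√2|1000⟩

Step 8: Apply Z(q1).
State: (1/2 + (1/2)i)|0000⟩ + 1/√2|1000⟩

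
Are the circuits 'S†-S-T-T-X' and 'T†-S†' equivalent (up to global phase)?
No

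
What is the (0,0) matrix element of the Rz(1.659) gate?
(0.6752 - 0.7376i)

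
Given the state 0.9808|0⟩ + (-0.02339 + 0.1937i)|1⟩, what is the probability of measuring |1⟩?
0.03807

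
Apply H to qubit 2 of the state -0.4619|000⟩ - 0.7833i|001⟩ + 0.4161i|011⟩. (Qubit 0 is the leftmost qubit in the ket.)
(-0.3266 - 0.5539i)|000⟩ + (-0.3266 + 0.5539i)|001⟩ + 0.2942i|010⟩ - 0.2942i|011⟩

H on qubit 2 mixes each pair of kets that differ only in qubit 2: amplitudes (a, b) of (|…0…⟩, |…1…⟩) become ((a + b)/√2, (a − b)/√2). Kets absent from the input have amplitude 0.
(|000⟩, |001⟩): (a, b) = (-0.4619, -0.7833i) → ((-0.3266 - 0.5539i), (-0.3266 + 0.5539i))
(|010⟩, |011⟩): (a, b) = (0, 0.4161i) → (0.2942i, -0.2942i)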